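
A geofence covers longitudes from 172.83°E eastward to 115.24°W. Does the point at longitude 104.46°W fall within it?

Band width going east from +172.83° to -115.24°: ((-115.24 − 172.83) mod 360) = 71.93°.
Offset of -104.46° east of the west edge: ((-104.46 − 172.83) mod 360) = 82.71°.
82.71° > 71.93° ⇒ outside.

No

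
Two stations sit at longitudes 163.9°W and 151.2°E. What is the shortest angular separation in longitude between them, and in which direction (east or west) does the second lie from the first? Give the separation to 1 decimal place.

Raw difference: 151.2 − -163.9 = 315.1°.
Normalise into (−180°, 180°]: 315.1° − 360° = -44.9°.
Negative ⇒ the second point lies to the west; separation 44.9°.

44.9° west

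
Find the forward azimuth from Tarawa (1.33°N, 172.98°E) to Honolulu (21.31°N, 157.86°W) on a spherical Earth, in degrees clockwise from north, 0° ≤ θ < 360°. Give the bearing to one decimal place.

Δλ = -157.86 − 172.98 = -330.84°; wrapped into (−180°, 180°]: 29.16°.
θ = atan2( sin Δλ · cos φ₂ , cos φ₁ · sin φ₂ − sin φ₁ · cos φ₂ · cos Δλ )
  = atan2(0.45394, 0.34443) = 52.810° → normalised to [0°, 360°): 52.810°.

52.8°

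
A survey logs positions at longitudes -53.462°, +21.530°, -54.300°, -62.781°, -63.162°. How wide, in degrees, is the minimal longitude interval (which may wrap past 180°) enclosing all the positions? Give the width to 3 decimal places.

84.692°

Sort the longitudes: -63.162°, -62.781°, -54.300°, -53.462°, +21.530°.
Eastward gaps between consecutive values (wrapping around): 0.381°, 8.481°, 0.838°, 74.992°, 275.308°.
Largest gap = 275.308° ⇒ minimal covering band is its complement: 360° − 275.308° = 84.692°.
Band runs from -63.162° eastward to +21.530°.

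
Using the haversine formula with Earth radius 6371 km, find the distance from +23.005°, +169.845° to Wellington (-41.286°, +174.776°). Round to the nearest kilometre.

Δλ = 174.776 − 169.845 = 4.931°.
Δφ = -41.286 − 23.005 = -64.291°.
a = sin²(Δφ/2) + cos φ₁ · cos φ₂ · sin²(Δλ/2) = 0.284380.
c = 2·atan2(√a, √(1−a)) = 1.12493 rad → d = 6371·c ≈ 7166.92 km.

7167 km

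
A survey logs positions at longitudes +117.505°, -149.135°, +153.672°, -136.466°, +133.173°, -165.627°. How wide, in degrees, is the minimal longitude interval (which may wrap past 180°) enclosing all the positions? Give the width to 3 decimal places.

Sort the longitudes: -165.627°, -149.135°, -136.466°, +117.505°, +133.173°, +153.672°.
Eastward gaps between consecutive values (wrapping around): 16.492°, 12.669°, 253.971°, 15.668°, 20.499°, 40.701°.
Largest gap = 253.971° ⇒ minimal covering band is its complement: 360° − 253.971° = 106.029°.
Band runs from +117.505° eastward to -136.466°, crossing the antimeridian.

106.029°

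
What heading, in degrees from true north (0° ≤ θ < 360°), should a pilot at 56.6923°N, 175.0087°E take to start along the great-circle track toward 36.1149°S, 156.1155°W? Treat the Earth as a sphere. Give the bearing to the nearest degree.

Δλ = -156.1155 − 175.0087 = -331.1242°; wrapped into (−180°, 180°]: 28.8758°.
θ = atan2( sin Δλ · cos φ₂ , cos φ₁ · sin φ₂ − sin φ₁ · cos φ₂ · cos Δλ )
  = atan2(0.39011, -0.91486) = 156.906° → normalised to [0°, 360°): 156.906°.

157°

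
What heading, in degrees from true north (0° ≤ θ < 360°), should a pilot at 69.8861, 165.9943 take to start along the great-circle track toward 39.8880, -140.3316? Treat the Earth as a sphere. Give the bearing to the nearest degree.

Δλ = -140.3316 − 165.9943 = -306.3259°; wrapped into (−180°, 180°]: 53.6741°.
θ = atan2( sin Δλ · cos φ₂ , cos φ₁ · sin φ₂ − sin φ₁ · cos φ₂ · cos Δλ )
  = atan2(0.61818, -0.20628) = 108.453° → normalised to [0°, 360°): 108.453°.

108°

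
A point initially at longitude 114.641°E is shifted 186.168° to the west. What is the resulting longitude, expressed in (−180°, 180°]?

Start at +114.641°; shift −186.168° → -71.527°.
-71.527° already lies in (−180°, 180°].

71.527°W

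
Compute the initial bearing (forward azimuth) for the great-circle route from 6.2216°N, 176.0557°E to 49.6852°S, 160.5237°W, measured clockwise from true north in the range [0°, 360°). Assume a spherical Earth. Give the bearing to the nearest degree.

Δλ = -160.5237 − 176.0557 = -336.5794°; wrapped into (−180°, 180°]: 23.4206°.
θ = atan2( sin Δλ · cos φ₂ , cos φ₁ · sin φ₂ − sin φ₁ · cos φ₂ · cos Δλ )
  = atan2(0.25716, -0.82235) = 162.635° → normalised to [0°, 360°): 162.635°.

163°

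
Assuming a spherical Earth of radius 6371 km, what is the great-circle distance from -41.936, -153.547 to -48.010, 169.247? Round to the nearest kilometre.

2973 km

Δλ = 169.247 − -153.547 = 322.794°; wrapped into (−180°, 180°]: -37.206°.
Δφ = -48.010 − -41.936 = -6.074°.
a = sin²(Δφ/2) + cos φ₁ · cos φ₂ · sin²(Δλ/2) = 0.053453.
c = 2·atan2(√a, √(1−a)) = 0.46662 rad → d = 6371·c ≈ 2972.82 km.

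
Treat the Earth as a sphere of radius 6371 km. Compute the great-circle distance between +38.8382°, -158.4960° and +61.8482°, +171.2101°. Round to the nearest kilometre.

3282 km

Δλ = 171.2101 − -158.4960 = 329.7061°; wrapped into (−180°, 180°]: -30.2939°.
Δφ = 61.8482 − 38.8382 = 23.0100°.
a = sin²(Δφ/2) + cos φ₁ · cos φ₂ · sin²(Δλ/2) = 0.064873.
c = 2·atan2(√a, √(1−a)) = 0.51508 rad → d = 6371·c ≈ 3281.57 km.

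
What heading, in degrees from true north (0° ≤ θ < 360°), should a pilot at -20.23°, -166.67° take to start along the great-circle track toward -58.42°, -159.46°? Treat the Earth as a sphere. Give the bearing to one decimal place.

Δλ = -159.46 − -166.67 = 7.21°.
θ = atan2( sin Δλ · cos φ₂ , cos φ₁ · sin φ₂ − sin φ₁ · cos φ₂ · cos Δλ )
  = atan2(0.06573, -0.61970) = 173.946° → normalised to [0°, 360°): 173.946°.

173.9°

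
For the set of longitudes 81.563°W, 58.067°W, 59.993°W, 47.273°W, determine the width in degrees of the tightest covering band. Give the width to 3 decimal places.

Sort the longitudes: -81.563°, -59.993°, -58.067°, -47.273°.
Eastward gaps between consecutive values (wrapping around): 21.570°, 1.926°, 10.794°, 325.710°.
Largest gap = 325.710° ⇒ minimal covering band is its complement: 360° − 325.710° = 34.290°.
Band runs from -81.563° eastward to -47.273°.

34.290°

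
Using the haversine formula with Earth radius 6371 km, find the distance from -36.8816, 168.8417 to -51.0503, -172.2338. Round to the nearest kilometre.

2173 km

Δλ = -172.2338 − 168.8417 = -341.0755°; wrapped into (−180°, 180°]: 18.9245°.
Δφ = -51.0503 − -36.8816 = -14.1687°.
a = sin²(Δφ/2) + cos φ₁ · cos φ₂ · sin²(Δλ/2) = 0.028800.
c = 2·atan2(√a, √(1−a)) = 0.34106 rad → d = 6371·c ≈ 2172.92 km.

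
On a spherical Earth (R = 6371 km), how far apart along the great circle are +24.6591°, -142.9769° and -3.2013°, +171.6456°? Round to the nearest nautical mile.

3129 nmi

Δλ = 171.6456 − -142.9769 = 314.6225°; wrapped into (−180°, 180°]: -45.3775°.
Δφ = -3.2013 − 24.6591 = -27.8604°.
a = sin²(Δφ/2) + cos φ₁ · cos φ₂ · sin²(Δλ/2) = 0.192960.
c = 2·atan2(√a, √(1−a)) = 0.90958 rad → d = 6371·c ≈ 5794.91 km ≈ 3129.00 nmi.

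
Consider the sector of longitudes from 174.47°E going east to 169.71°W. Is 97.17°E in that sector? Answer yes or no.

Band width going east from +174.47° to -169.71°: ((-169.71 − 174.47) mod 360) = 15.82°.
Offset of +97.17° east of the west edge: ((97.17 − 174.47) mod 360) = 282.70°.
282.70° > 15.82° ⇒ outside.

No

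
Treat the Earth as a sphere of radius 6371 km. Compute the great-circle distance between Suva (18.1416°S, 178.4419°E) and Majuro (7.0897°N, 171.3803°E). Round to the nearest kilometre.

Δλ = 171.3803 − 178.4419 = -7.0616°.
Δφ = 7.0897 − -18.1416 = 25.2313°.
a = sin²(Δφ/2) + cos φ₁ · cos φ₂ · sin²(Δλ/2) = 0.051279.
c = 2·atan2(√a, √(1−a)) = 0.45686 rad → d = 6371·c ≈ 2910.67 km.

2911 km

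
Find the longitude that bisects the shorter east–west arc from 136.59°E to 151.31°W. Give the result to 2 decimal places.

172.64°E

Signed shortest Δλ from +136.59° to -151.31° is +72.10°.
Midpoint longitude = +136.59° + (+72.10°)/2 = +136.59° + 36.05° = +172.64°.
(The naïve average (+136.59 + -151.31)/2 = -7.36° is on the wrong side of the globe.)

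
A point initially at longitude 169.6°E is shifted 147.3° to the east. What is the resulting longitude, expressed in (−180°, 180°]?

Start at +169.6°; shift +147.3° → +316.9°.
+316.9° lies outside (−180°, 180°]; subtract 360° → -43.1°.

43.1°W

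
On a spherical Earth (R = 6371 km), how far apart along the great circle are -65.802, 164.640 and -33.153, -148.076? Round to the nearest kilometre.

Δλ = -148.076 − 164.640 = -312.716°; wrapped into (−180°, 180°]: 47.284°.
Δφ = -33.153 − -65.802 = 32.649°.
a = sin²(Δφ/2) + cos φ₁ · cos φ₂ · sin²(Δλ/2) = 0.134192.
c = 2·atan2(√a, √(1−a)) = 0.75011 rad → d = 6371·c ≈ 4778.92 km.

4779 km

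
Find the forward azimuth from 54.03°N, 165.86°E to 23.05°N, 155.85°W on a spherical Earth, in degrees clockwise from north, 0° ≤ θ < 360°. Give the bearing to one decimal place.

121.9°

Δλ = -155.85 − 165.86 = -321.71°; wrapped into (−180°, 180°]: 38.29°.
θ = atan2( sin Δλ · cos φ₂ , cos φ₁ · sin φ₂ − sin φ₁ · cos φ₂ · cos Δλ )
  = atan2(0.57017, -0.35454) = 121.874° → normalised to [0°, 360°): 121.874°.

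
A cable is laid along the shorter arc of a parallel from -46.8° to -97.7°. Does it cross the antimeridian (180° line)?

No

Signed shortest Δλ = ((-97.7 − -46.8 + 180) mod 360) − 180 = -50.9°.
Going west by 50.9° from -46.8° reaches -97.7° without touching 180°.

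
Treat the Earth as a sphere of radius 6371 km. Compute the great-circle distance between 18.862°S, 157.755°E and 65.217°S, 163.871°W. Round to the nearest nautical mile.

3171 nmi

Δλ = -163.871 − 157.755 = -321.626°; wrapped into (−180°, 180°]: 38.374°.
Δφ = -65.217 − -18.862 = -46.355°.
a = sin²(Δφ/2) + cos φ₁ · cos φ₂ · sin²(Δλ/2) = 0.197752.
c = 2·atan2(√a, √(1−a)) = 0.92166 rad → d = 6371·c ≈ 5871.91 km ≈ 3170.58 nmi.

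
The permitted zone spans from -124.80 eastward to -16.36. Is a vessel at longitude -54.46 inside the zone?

Yes

Band width going east from -124.80° to -16.36°: ((-16.36 − -124.80) mod 360) = 108.44°.
Offset of -54.46° east of the west edge: ((-54.46 − -124.80) mod 360) = 70.34°.
70.34° ≤ 108.44° ⇒ inside.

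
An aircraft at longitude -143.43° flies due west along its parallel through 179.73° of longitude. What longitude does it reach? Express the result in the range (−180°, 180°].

Start at -143.43°; shift −179.73° → -323.16°.
-323.16° lies outside (−180°, 180°]; add 360° → +36.84°.

+36.84°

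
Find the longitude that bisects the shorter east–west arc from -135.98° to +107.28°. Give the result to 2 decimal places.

Signed shortest Δλ from -135.98° to +107.28° is -116.74°.
Midpoint longitude = -135.98° + (-116.74°)/2 = -135.98° − 58.37° = -194.35°.
Normalise into (−180°, 180°]: +165.65°.
(The naïve average (-135.98 + +107.28)/2 = -14.35° is on the wrong side of the globe.)

+165.65°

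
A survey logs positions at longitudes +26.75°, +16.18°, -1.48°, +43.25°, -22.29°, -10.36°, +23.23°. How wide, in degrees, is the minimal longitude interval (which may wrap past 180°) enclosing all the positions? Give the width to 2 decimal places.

65.54°

Sort the longitudes: -22.29°, -10.36°, -1.48°, +16.18°, +23.23°, +26.75°, +43.25°.
Eastward gaps between consecutive values (wrapping around): 11.93°, 8.88°, 17.66°, 7.05°, 3.52°, 16.50°, 294.46°.
Largest gap = 294.46° ⇒ minimal covering band is its complement: 360° − 294.46° = 65.54°.
Band runs from -22.29° eastward to +43.25°.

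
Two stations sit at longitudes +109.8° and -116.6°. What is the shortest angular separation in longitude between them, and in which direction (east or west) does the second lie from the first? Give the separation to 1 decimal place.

133.6° east

Raw difference: -116.6 − 109.8 = -226.4°.
Normalise into (−180°, 180°]: -226.4° + 360° = 133.6°.
Positive ⇒ the second point lies to the east; separation 133.6°.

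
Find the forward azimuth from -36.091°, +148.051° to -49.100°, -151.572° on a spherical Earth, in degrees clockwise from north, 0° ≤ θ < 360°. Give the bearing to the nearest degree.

126°

Δλ = -151.572 − 148.051 = -299.623°; wrapped into (−180°, 180°]: 60.377°.
θ = atan2( sin Δλ · cos φ₂ , cos φ₁ · sin φ₂ − sin φ₁ · cos φ₂ · cos Δλ )
  = atan2(0.56916, -0.42015) = 126.434° → normalised to [0°, 360°): 126.434°.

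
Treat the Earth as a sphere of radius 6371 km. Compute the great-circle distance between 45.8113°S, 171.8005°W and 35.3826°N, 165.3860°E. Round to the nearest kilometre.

Δλ = 165.3860 − -171.8005 = 337.1865°; wrapped into (−180°, 180°]: -22.8135°.
Δφ = 35.3826 − -45.8113 = 81.1939°.
a = sin²(Δφ/2) + cos φ₁ · cos φ₂ · sin²(Δλ/2) = 0.445682.
c = 2·atan2(√a, √(1−a)) = 1.46195 rad → d = 6371·c ≈ 9314.06 km.

9314 km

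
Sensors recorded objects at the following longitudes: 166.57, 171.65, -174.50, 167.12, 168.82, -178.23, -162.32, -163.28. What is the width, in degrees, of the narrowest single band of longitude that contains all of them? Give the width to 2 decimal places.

Sort the longitudes: -178.23°, -174.50°, -163.28°, -162.32°, +166.57°, +167.12°, +168.82°, +171.65°.
Eastward gaps between consecutive values (wrapping around): 3.73°, 11.22°, 0.96°, 328.89°, 0.55°, 1.70°, 2.83°, 10.12°.
Largest gap = 328.89° ⇒ minimal covering band is its complement: 360° − 328.89° = 31.11°.
Band runs from +166.57° eastward to -162.32°, crossing the antimeridian.

31.11°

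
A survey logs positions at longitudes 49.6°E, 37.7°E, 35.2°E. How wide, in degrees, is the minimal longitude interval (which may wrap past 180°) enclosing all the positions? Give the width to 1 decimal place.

14.4°

Sort the longitudes: +35.2°, +37.7°, +49.6°.
Eastward gaps between consecutive values (wrapping around): 2.5°, 11.9°, 345.6°.
Largest gap = 345.6° ⇒ minimal covering band is its complement: 360° − 345.6° = 14.4°.
Band runs from +35.2° eastward to +49.6°.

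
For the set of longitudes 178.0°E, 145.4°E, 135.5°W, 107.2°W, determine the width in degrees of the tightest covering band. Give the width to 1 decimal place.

107.4°

Sort the longitudes: -135.5°, -107.2°, +145.4°, +178.0°.
Eastward gaps between consecutive values (wrapping around): 28.3°, 252.6°, 32.6°, 46.5°.
Largest gap = 252.6° ⇒ minimal covering band is its complement: 360° − 252.6° = 107.4°.
Band runs from +145.4° eastward to -107.2°, crossing the antimeridian.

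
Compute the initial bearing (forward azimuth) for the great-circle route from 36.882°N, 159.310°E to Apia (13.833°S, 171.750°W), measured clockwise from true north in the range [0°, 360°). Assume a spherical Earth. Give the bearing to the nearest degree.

146°

Δλ = -171.750 − 159.310 = -331.060°; wrapped into (−180°, 180°]: 28.940°.
θ = atan2( sin Δλ · cos φ₂ , cos φ₁ · sin φ₂ − sin φ₁ · cos φ₂ · cos Δλ )
  = atan2(0.46986, -0.70123) = 146.176° → normalised to [0°, 360°): 146.176°.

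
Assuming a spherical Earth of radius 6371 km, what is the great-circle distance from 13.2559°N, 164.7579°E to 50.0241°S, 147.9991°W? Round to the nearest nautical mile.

4539 nmi

Δλ = -147.9991 − 164.7579 = -312.7570°; wrapped into (−180°, 180°]: 47.2430°.
Δφ = -50.0241 − 13.2559 = -63.2800°.
a = sin²(Δφ/2) + cos φ₁ · cos φ₂ · sin²(Δλ/2) = 0.375587.
c = 2·atan2(√a, √(1−a)) = 1.31933 rad → d = 6371·c ≈ 8405.44 km ≈ 4538.58 nmi.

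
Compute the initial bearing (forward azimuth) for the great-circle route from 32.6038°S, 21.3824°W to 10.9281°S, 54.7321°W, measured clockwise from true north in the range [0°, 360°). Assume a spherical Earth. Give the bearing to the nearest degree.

298°

Δλ = -54.7321 − -21.3824 = -33.3497°.
θ = atan2( sin Δλ · cos φ₂ , cos φ₁ · sin φ₂ − sin φ₁ · cos φ₂ · cos Δλ )
  = atan2(-0.53978, 0.28223) = -62.396° → normalised to [0°, 360°): 297.604°.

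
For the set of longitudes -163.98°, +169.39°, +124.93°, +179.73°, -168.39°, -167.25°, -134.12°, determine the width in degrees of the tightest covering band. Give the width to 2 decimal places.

Sort the longitudes: -168.39°, -167.25°, -163.98°, -134.12°, +124.93°, +169.39°, +179.73°.
Eastward gaps between consecutive values (wrapping around): 1.14°, 3.27°, 29.86°, 259.05°, 44.46°, 10.34°, 11.88°.
Largest gap = 259.05° ⇒ minimal covering band is its complement: 360° − 259.05° = 100.95°.
Band runs from +124.93° eastward to -134.12°, crossing the antimeridian.

100.95°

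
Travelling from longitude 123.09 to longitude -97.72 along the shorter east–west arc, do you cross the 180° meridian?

Naïve |-97.72 − 123.09| = 220.81° > 180°, so the shorter arc goes the other way round — across 180°.
Signed shortest Δλ = ((-97.72 − 123.09 + 180) mod 360) − 180 = 139.19°.
Going east by 139.19° from +123.09° passes through 180° before reaching -97.72°.

Yes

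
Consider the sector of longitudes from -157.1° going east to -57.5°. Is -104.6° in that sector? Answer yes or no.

Yes

Band width going east from -157.1° to -57.5°: ((-57.5 − -157.1) mod 360) = 99.6°.
Offset of -104.6° east of the west edge: ((-104.6 − -157.1) mod 360) = 52.5°.
52.5° ≤ 99.6° ⇒ inside.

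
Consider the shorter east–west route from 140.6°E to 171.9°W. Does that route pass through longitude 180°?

Naïve |-171.9 − 140.6| = 312.5° > 180°, so the shorter arc goes the other way round — across 180°.
Signed shortest Δλ = ((-171.9 − 140.6 + 180) mod 360) − 180 = 47.5°.
Going east by 47.5° from +140.6° passes through 180° before reaching -171.9°.

Yes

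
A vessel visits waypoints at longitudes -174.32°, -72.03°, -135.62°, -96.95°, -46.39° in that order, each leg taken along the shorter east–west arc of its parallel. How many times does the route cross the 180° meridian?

0

Leg 1: -174.32° → -72.03°, shortest Δλ = 102.29° (east) — does not cross 180°.
Leg 2: -72.03° → -135.62°, shortest Δλ = -63.59° (west) — does not cross 180°.
Leg 3: -135.62° → -96.95°, shortest Δλ = 38.67° (east) — does not cross 180°.
Leg 4: -96.95° → -46.39°, shortest Δλ = 50.56° (east) — does not cross 180°.
Total crossings: 0.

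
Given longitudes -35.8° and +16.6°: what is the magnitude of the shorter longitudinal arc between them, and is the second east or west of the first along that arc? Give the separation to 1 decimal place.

Raw difference: 16.6 − -35.8 = 52.4°.
Normalise into (−180°, 180°]: 52.4° stays 52.4°.
Positive ⇒ the second point lies to the east; separation 52.4°.

52.4° east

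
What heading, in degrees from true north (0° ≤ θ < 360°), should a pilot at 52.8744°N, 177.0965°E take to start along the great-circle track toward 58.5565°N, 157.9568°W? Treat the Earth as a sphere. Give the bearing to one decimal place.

Δλ = -157.9568 − 177.0965 = -335.0533°; wrapped into (−180°, 180°]: 24.9467°.
θ = atan2( sin Δλ · cos φ₂ , cos φ₁ · sin φ₂ − sin φ₁ · cos φ₂ · cos Δλ )
  = atan2(0.22002, 0.13781) = 57.938° → normalised to [0°, 360°): 57.938°.

57.9°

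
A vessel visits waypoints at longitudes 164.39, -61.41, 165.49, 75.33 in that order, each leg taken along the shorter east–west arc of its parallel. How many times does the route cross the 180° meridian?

2

Leg 1: +164.39° → -61.41°, shortest Δλ = 134.2° (east) — crosses 180°.
Leg 2: -61.41° → +165.49°, shortest Δλ = -133.1° (west) — crosses 180°.
Leg 3: +165.49° → +75.33°, shortest Δλ = -90.16° (west) — does not cross 180°.
Total crossings: 2.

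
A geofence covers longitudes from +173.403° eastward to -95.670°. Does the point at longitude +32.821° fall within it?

Band width going east from +173.403° to -95.670°: ((-95.670 − 173.403) mod 360) = 90.927°.
Offset of +32.821° east of the west edge: ((32.821 − 173.403) mod 360) = 219.418°.
219.418° > 90.927° ⇒ outside.

No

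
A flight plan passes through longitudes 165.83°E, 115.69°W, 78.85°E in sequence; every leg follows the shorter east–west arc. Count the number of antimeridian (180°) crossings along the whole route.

Leg 1: +165.83° → -115.69°, shortest Δλ = 78.48° (east) — crosses 180°.
Leg 2: -115.69° → +78.85°, shortest Δλ = -165.46° (west) — crosses 180°.
Total crossings: 2.

2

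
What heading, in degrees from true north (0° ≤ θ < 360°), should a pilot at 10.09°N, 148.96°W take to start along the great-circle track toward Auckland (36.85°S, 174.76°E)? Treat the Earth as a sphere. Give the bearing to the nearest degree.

Δλ = 174.76 − -148.96 = 323.72°; wrapped into (−180°, 180°]: -36.28°.
θ = atan2( sin Δλ · cos φ₂ , cos φ₁ · sin φ₂ − sin φ₁ · cos φ₂ · cos Δλ )
  = atan2(-0.47351, -0.70346) = -146.055° → normalised to [0°, 360°): 213.945°.

214°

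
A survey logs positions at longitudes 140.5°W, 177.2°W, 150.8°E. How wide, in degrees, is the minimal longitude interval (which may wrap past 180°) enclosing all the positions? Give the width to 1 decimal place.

68.7°

Sort the longitudes: -177.2°, -140.5°, +150.8°.
Eastward gaps between consecutive values (wrapping around): 36.7°, 291.3°, 32.0°.
Largest gap = 291.3° ⇒ minimal covering band is its complement: 360° − 291.3° = 68.7°.
Band runs from +150.8° eastward to -140.5°, crossing the antimeridian.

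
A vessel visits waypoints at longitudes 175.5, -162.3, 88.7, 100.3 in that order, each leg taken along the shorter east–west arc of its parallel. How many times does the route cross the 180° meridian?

2

Leg 1: +175.5° → -162.3°, shortest Δλ = 22.2° (east) — crosses 180°.
Leg 2: -162.3° → +88.7°, shortest Δλ = -109.0° (west) — crosses 180°.
Leg 3: +88.7° → +100.3°, shortest Δλ = 11.6° (east) — does not cross 180°.
Total crossings: 2.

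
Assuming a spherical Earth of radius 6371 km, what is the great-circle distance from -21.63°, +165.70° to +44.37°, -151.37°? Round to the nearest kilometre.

8537 km

Δλ = -151.37 − 165.70 = -317.07°; wrapped into (−180°, 180°]: 42.93°.
Δφ = 44.37 − -21.63 = 66.00°.
a = sin²(Δφ/2) + cos φ₁ · cos φ₂ · sin²(Δλ/2) = 0.385613.
c = 2·atan2(√a, √(1−a)) = 1.33998 rad → d = 6371·c ≈ 8537.00 km.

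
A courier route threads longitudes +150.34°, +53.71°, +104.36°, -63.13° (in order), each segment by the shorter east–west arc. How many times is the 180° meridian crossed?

0

Leg 1: +150.34° → +53.71°, shortest Δλ = -96.63° (west) — does not cross 180°.
Leg 2: +53.71° → +104.36°, shortest Δλ = 50.65° (east) — does not cross 180°.
Leg 3: +104.36° → -63.13°, shortest Δλ = -167.49° (west) — does not cross 180°.
Total crossings: 0.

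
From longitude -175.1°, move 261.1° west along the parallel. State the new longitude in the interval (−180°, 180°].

Start at -175.1°; shift −261.1° → -436.2°.
-436.2° lies outside (−180°, 180°]; add 360° → -76.2°.

-76.2°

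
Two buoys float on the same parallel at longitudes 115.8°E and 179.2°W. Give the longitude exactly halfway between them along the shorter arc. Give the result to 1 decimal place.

148.3°E

Signed shortest Δλ from +115.8° to -179.2° is +65.0°.
Midpoint longitude = +115.8° + (+65.0°)/2 = +115.8° + 32.5° = +148.3°.
(The naïve average (+115.8 + -179.2)/2 = -31.7° is on the wrong side of the globe.)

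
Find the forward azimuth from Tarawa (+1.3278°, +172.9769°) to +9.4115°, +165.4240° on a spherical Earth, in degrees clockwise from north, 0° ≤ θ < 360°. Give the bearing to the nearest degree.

317°

Δλ = 165.4240 − 172.9769 = -7.5529°.
θ = atan2( sin Δλ · cos φ₂ , cos φ₁ · sin φ₂ − sin φ₁ · cos φ₂ · cos Δλ )
  = atan2(-0.12967, 0.14082) = -42.640° → normalised to [0°, 360°): 317.360°.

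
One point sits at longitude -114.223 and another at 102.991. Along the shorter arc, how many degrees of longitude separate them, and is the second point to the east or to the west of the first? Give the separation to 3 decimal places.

142.786° west

Raw difference: 102.991 − -114.223 = 217.214°.
Normalise into (−180°, 180°]: 217.214° − 360° = -142.786°.
Negative ⇒ the second point lies to the west; separation 142.786°.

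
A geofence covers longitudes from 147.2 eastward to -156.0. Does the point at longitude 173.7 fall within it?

Yes

Band width going east from +147.2° to -156.0°: ((-156.0 − 147.2) mod 360) = 56.8°.
Offset of +173.7° east of the west edge: ((173.7 − 147.2) mod 360) = 26.5°.
26.5° ≤ 56.8° ⇒ inside.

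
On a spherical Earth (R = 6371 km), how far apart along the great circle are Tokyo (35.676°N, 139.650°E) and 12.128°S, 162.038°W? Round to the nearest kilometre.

Δλ = -162.038 − 139.650 = -301.688°; wrapped into (−180°, 180°]: 58.312°.
Δφ = -12.128 − 35.676 = -47.804°.
a = sin²(Δφ/2) + cos φ₁ · cos φ₂ · sin²(Δλ/2) = 0.352671.
c = 2·atan2(√a, √(1−a)) = 1.27170 rad → d = 6371·c ≈ 8101.99 km.

8102 km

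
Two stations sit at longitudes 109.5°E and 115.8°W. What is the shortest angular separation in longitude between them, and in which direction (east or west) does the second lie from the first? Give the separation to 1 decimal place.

Raw difference: -115.8 − 109.5 = -225.3°.
Normalise into (−180°, 180°]: -225.3° + 360° = 134.7°.
Positive ⇒ the second point lies to the east; separation 134.7°.

134.7° east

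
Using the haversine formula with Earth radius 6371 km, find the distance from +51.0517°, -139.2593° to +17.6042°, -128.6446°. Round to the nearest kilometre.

3836 km

Δλ = -128.6446 − -139.2593 = 10.6147°.
Δφ = 17.6042 − 51.0517 = -33.4475°.
a = sin²(Δφ/2) + cos φ₁ · cos φ₂ · sin²(Δλ/2) = 0.087931.
c = 2·atan2(√a, √(1−a)) = 0.60212 rad → d = 6371·c ≈ 3836.09 km.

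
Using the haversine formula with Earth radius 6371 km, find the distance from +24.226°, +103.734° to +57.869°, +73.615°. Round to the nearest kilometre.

Δλ = 73.615 − 103.734 = -30.119°.
Δφ = 57.869 − 24.226 = 33.643°.
a = sin²(Δφ/2) + cos φ₁ · cos φ₂ · sin²(Δλ/2) = 0.116490.
c = 2·atan2(√a, √(1−a)) = 0.69661 rad → d = 6371·c ≈ 4438.11 km.

4438 km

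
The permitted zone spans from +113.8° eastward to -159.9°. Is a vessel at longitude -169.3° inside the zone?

Band width going east from +113.8° to -159.9°: ((-159.9 − 113.8) mod 360) = 86.3°.
Offset of -169.3° east of the west edge: ((-169.3 − 113.8) mod 360) = 76.9°.
76.9° ≤ 86.3° ⇒ inside.

Yes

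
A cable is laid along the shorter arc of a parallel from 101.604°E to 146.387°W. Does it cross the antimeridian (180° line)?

Naïve |-146.387 − 101.604| = 247.991° > 180°, so the shorter arc goes the other way round — across 180°.
Signed shortest Δλ = ((-146.387 − 101.604 + 180) mod 360) − 180 = 112.009°.
Going east by 112.009° from +101.604° passes through 180° before reaching -146.387°.

Yes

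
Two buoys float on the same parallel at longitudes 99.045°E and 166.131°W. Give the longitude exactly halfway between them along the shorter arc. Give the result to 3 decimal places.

Signed shortest Δλ from +99.045° to -166.131° is +94.824°.
Midpoint longitude = +99.045° + (+94.824°)/2 = +99.045° + 47.412° = +146.457°.
(The naïve average (+99.045 + -166.131)/2 = -33.543° is on the wrong side of the globe.)

146.457°E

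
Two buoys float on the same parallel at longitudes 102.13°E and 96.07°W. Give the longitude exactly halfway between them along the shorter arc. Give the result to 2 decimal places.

Signed shortest Δλ from +102.13° to -96.07° is +161.80°.
Midpoint longitude = +102.13° + (+161.80°)/2 = +102.13° + 80.90° = +183.03°.
Normalise into (−180°, 180°]: -176.97°.
(The naïve average (+102.13 + -96.07)/2 = 3.03° is on the wrong side of the globe.)

176.97°W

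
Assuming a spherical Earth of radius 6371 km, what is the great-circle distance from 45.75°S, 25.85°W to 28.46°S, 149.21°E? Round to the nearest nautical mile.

6344 nmi

Δλ = 149.21 − -25.85 = 175.06°.
Δφ = -28.46 − -45.75 = 17.29°.
a = sin²(Δφ/2) + cos φ₁ · cos φ₂ · sin²(Δλ/2) = 0.634917.
c = 2·atan2(√a, √(1−a)) = 1.84402 rad → d = 6371·c ≈ 11748.23 km ≈ 6343.54 nmi.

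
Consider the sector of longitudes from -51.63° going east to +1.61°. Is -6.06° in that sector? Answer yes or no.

Band width going east from -51.63° to +1.61°: ((1.61 − -51.63) mod 360) = 53.24°.
Offset of -6.06° east of the west edge: ((-6.06 − -51.63) mod 360) = 45.57°.
45.57° ≤ 53.24° ⇒ inside.

Yes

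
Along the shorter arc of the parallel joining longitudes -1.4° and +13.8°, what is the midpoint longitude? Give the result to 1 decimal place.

+6.2°

Signed shortest Δλ from -1.4° to +13.8° is +15.2°.
Midpoint longitude = -1.4° + (+15.2°)/2 = -1.4° + 7.6° = +6.2°.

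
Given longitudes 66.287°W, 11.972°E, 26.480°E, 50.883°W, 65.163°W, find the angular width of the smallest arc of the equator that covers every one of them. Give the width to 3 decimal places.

Sort the longitudes: -66.287°, -65.163°, -50.883°, +11.972°, +26.480°.
Eastward gaps between consecutive values (wrapping around): 1.124°, 14.280°, 62.855°, 14.508°, 267.233°.
Largest gap = 267.233° ⇒ minimal covering band is its complement: 360° − 267.233° = 92.767°.
Band runs from -66.287° eastward to +26.480°.

92.767°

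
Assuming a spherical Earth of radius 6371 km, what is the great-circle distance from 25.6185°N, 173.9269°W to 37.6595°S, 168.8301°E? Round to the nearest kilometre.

Δλ = 168.8301 − -173.9269 = 342.7570°; wrapped into (−180°, 180°]: -17.2430°.
Δφ = -37.6595 − 25.6185 = -63.2780°.
a = sin²(Δφ/2) + cos φ₁ · cos φ₂ · sin²(Δλ/2) = 0.291210.
c = 2·atan2(√a, √(1−a)) = 1.14002 rad → d = 6371·c ≈ 7263.04 km.

7263 km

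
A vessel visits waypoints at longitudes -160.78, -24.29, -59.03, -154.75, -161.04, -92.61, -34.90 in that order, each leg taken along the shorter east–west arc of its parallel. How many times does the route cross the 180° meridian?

Leg 1: -160.78° → -24.29°, shortest Δλ = 136.49° (east) — does not cross 180°.
Leg 2: -24.29° → -59.03°, shortest Δλ = -34.74° (west) — does not cross 180°.
Leg 3: -59.03° → -154.75°, shortest Δλ = -95.72° (west) — does not cross 180°.
Leg 4: -154.75° → -161.04°, shortest Δλ = -6.29° (west) — does not cross 180°.
Leg 5: -161.04° → -92.61°, shortest Δλ = 68.43° (east) — does not cross 180°.
Leg 6: -92.61° → -34.90°, shortest Δλ = 57.71° (east) — does not cross 180°.
Total crossings: 0.

0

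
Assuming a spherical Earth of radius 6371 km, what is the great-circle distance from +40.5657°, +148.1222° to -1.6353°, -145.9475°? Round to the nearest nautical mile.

4387 nmi

Δλ = -145.9475 − 148.1222 = -294.0697°; wrapped into (−180°, 180°]: 65.9303°.
Δφ = -1.6353 − 40.5657 = -42.2010°.
a = sin²(Δφ/2) + cos φ₁ · cos φ₂ · sin²(Δλ/2) = 0.354429.
c = 2·atan2(√a, √(1−a)) = 1.27538 rad → d = 6371·c ≈ 8125.43 km ≈ 4387.38 nmi.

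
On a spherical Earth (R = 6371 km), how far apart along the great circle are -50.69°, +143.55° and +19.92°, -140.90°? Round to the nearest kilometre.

Δλ = -140.90 − 143.55 = -284.45°; wrapped into (−180°, 180°]: 75.55°.
Δφ = 19.92 − -50.69 = 70.61°.
a = sin²(Δφ/2) + cos φ₁ · cos φ₂ · sin²(Δλ/2) = 0.557495.
c = 2·atan2(√a, √(1−a)) = 1.68604 rad → d = 6371·c ≈ 10741.77 km.

10742 km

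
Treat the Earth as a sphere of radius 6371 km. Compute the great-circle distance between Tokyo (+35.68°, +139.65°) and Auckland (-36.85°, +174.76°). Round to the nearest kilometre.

8842 km

Δλ = 174.76 − 139.65 = 35.11°.
Δφ = -36.85 − 35.68 = -72.53°.
a = sin²(Δφ/2) + cos φ₁ · cos φ₂ · sin²(Δλ/2) = 0.409031.
c = 2·atan2(√a, √(1−a)) = 1.38784 rad → d = 6371·c ≈ 8841.92 km.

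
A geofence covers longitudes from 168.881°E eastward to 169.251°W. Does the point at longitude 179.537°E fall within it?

Yes

Band width going east from +168.881° to -169.251°: ((-169.251 − 168.881) mod 360) = 21.868°.
Offset of +179.537° east of the west edge: ((179.537 − 168.881) mod 360) = 10.656°.
10.656° ≤ 21.868° ⇒ inside.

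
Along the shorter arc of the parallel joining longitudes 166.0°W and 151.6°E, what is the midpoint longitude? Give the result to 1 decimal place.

172.8°E

Signed shortest Δλ from -166.0° to +151.6° is -42.4°.
Midpoint longitude = -166.0° + (-42.4°)/2 = -166.0° − 21.2° = -187.2°.
Normalise into (−180°, 180°]: +172.8°.
(The naïve average (-166.0 + +151.6)/2 = -7.2° is on the wrong side of the globe.)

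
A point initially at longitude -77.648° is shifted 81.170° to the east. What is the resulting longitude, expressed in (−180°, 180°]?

Start at -77.648°; shift +81.170° → +3.522°.
+3.522° already lies in (−180°, 180°].

+3.522°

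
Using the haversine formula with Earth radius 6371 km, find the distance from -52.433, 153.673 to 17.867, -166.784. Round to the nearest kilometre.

Δλ = -166.784 − 153.673 = -320.457°; wrapped into (−180°, 180°]: 39.543°.
Δφ = 17.867 − -52.433 = 70.300°.
a = sin²(Δφ/2) + cos φ₁ · cos φ₂ · sin²(Δλ/2) = 0.397852.
c = 2·atan2(√a, √(1−a)) = 1.36505 rad → d = 6371·c ≈ 8696.75 km.

8697 km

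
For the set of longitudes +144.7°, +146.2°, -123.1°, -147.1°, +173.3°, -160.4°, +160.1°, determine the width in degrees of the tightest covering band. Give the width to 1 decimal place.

Sort the longitudes: -160.4°, -147.1°, -123.1°, +144.7°, +146.2°, +160.1°, +173.3°.
Eastward gaps between consecutive values (wrapping around): 13.3°, 24.0°, 267.8°, 1.5°, 13.9°, 13.2°, 26.3°.
Largest gap = 267.8° ⇒ minimal covering band is its complement: 360° − 267.8° = 92.2°.
Band runs from +144.7° eastward to -123.1°, crossing the antimeridian.

92.2°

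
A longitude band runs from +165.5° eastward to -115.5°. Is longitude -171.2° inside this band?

Band width going east from +165.5° to -115.5°: ((-115.5 − 165.5) mod 360) = 79.0°.
Offset of -171.2° east of the west edge: ((-171.2 − 165.5) mod 360) = 23.3°.
23.3° ≤ 79.0° ⇒ inside.

Yes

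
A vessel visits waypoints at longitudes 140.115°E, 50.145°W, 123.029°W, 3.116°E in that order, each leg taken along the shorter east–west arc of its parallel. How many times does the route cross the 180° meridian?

1

Leg 1: +140.115° → -50.145°, shortest Δλ = 169.74° (east) — crosses 180°.
Leg 2: -50.145° → -123.029°, shortest Δλ = -72.884° (west) — does not cross 180°.
Leg 3: -123.029° → +3.116°, shortest Δλ = 126.145° (east) — does not cross 180°.
Total crossings: 1.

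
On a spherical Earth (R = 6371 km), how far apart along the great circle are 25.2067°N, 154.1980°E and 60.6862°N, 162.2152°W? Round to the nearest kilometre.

5137 km

Δλ = -162.2152 − 154.1980 = -316.4132°; wrapped into (−180°, 180°]: 43.5868°.
Δφ = 60.6862 − 25.2067 = 35.4795°.
a = sin²(Δφ/2) + cos φ₁ · cos φ₂ · sin²(Δλ/2) = 0.153895.
c = 2·atan2(√a, √(1−a)) = 0.80625 rad → d = 6371·c ≈ 5136.62 km.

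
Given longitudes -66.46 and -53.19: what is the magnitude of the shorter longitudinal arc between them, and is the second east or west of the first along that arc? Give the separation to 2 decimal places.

Raw difference: -53.19 − -66.46 = 13.27°.
Normalise into (−180°, 180°]: 13.27° stays 13.27°.
Positive ⇒ the second point lies to the east; separation 13.27°.

13.27° east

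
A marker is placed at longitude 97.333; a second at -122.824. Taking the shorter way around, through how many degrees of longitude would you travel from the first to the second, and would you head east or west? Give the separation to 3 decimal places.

Raw difference: -122.824 − 97.333 = -220.157°.
Normalise into (−180°, 180°]: -220.157° + 360° = 139.843°.
Positive ⇒ the second point lies to the east; separation 139.843°.

139.843° east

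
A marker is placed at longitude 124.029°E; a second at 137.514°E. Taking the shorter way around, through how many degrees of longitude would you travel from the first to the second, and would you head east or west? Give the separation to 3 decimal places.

13.485° east

Raw difference: 137.514 − 124.029 = 13.485°.
Normalise into (−180°, 180°]: 13.485° stays 13.485°.
Positive ⇒ the second point lies to the east; separation 13.485°.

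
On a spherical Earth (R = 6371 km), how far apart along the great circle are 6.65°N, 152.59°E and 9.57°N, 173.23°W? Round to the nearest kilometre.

3775 km

Δλ = -173.23 − 152.59 = -325.82°; wrapped into (−180°, 180°]: 34.18°.
Δφ = 9.57 − 6.65 = 2.92°.
a = sin²(Δφ/2) + cos φ₁ · cos φ₂ · sin²(Δλ/2) = 0.085236.
c = 2·atan2(√a, √(1−a)) = 0.59253 rad → d = 6371·c ≈ 3775.04 km.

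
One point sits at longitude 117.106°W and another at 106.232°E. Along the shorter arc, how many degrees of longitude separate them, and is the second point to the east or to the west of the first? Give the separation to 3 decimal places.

136.662° west

Raw difference: 106.232 − -117.106 = 223.338°.
Normalise into (−180°, 180°]: 223.338° − 360° = -136.662°.
Negative ⇒ the second point lies to the west; separation 136.662°.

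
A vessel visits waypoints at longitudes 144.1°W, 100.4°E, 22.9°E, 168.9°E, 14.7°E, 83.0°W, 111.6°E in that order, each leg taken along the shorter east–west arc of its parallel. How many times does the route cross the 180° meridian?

2

Leg 1: -144.1° → +100.4°, shortest Δλ = -115.5° (west) — crosses 180°.
Leg 2: +100.4° → +22.9°, shortest Δλ = -77.5° (west) — does not cross 180°.
Leg 3: +22.9° → +168.9°, shortest Δλ = 146.0° (east) — does not cross 180°.
Leg 4: +168.9° → +14.7°, shortest Δλ = -154.2° (west) — does not cross 180°.
Leg 5: +14.7° → -83.0°, shortest Δλ = -97.7° (west) — does not cross 180°.
Leg 6: -83.0° → +111.6°, shortest Δλ = -165.4° (west) — crosses 180°.
Total crossings: 2.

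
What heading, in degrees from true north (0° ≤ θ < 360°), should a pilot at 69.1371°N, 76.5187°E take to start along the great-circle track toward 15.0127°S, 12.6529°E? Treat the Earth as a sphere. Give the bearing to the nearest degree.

241°

Δλ = 12.6529 − 76.5187 = -63.8658°.
θ = atan2( sin Δλ · cos φ₂ , cos φ₁ · sin φ₂ − sin φ₁ · cos φ₂ · cos Δλ )
  = atan2(-0.86712, -0.48980) = -119.460° → normalised to [0°, 360°): 240.540°.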